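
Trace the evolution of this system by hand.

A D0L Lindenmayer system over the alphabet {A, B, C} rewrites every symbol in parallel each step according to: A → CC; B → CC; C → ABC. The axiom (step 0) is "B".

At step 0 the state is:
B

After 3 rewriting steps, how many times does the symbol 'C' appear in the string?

step 0: B
step 1: CC
step 2: ABCABC
step 3: CCCCABCCCCCABC

10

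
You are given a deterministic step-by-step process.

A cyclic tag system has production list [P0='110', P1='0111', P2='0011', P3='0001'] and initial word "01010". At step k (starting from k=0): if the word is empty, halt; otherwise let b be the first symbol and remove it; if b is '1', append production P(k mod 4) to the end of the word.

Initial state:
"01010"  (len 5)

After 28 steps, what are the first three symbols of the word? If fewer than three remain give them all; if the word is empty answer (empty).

001

k=0  "01010"  (len 5)
k=1  "1010"  (len 4)
k=2  "0100111"  (len 7)
k=3  "100111"  (len 6)
k=4  "001110001"  (len 9)
k=5  "01110001"  (len 8)
k=6  "1110001"  (len 7)
k=7  "1100010011"  (len 10)
k=8  "1000100110001"  (len 13)
k=9  "000100110001110"  (len 15)
k=10  "00100110001110"  (len 14)
k=11  "0100110001110"  (len 13)
k=12  "100110001110"  (len 12)
k=13  "00110001110110"  (len 14)
k=14  "0110001110110"  (len 13)
k=15  "110001110110"  (len 12)
k=16  "100011101100001"  (len 15)
k=17  "00011101100001110"  (len 17)
k=18  "0011101100001110"  (len 16)
k=19  "011101100001110"  (len 15)
k=20  "11101100001110"  (len 14)
k=21  "1101100001110110"  (len 16)
k=22  "1011000011101100111"  (len 19)
k=23  "0110000111011001110011"  (len 22)
k=24  "110000111011001110011"  (len 21)
k=25  "10000111011001110011110"  (len 23)
k=26  "00001110110011100111100111"  (len 26)
k=27  "0001110110011100111100111"  (len 25)
k=28  "001110110011100111100111"  (len 24)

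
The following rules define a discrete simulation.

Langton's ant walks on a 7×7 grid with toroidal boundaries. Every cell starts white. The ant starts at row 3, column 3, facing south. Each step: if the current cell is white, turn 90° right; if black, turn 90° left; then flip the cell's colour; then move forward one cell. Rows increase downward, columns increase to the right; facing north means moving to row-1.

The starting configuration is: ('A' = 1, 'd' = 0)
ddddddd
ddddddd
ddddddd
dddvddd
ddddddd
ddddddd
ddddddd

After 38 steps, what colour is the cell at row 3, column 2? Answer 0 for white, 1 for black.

step 0: ddddddd
ddddddd
ddddddd
dddvddd
ddddddd
ddddddd
ddddddd
step 1: ddddddd
ddddddd
ddddddd
dd<Addd
ddddddd
ddddddd
ddddddd
step 2: ddddddd
ddddddd
dd^dddd
ddAAddd
ddddddd
ddddddd
ddddddd
step 3: ddddddd
ddddddd
ddA>ddd
ddAAddd
ddddddd
ddddddd
ddddddd
step 4: ddddddd
ddddddd
ddAAddd
ddAvddd
ddddddd
ddddddd
ddddddd
step 5: ddddddd
ddddddd
ddAAddd
ddAd>dd
ddddddd
ddddddd
ddddddd
step 6: ddddddd
ddddddd
ddAAddd
ddAdAdd
ddddvdd
ddddddd
ddddddd
step 7: ddddddd
ddddddd
ddAAddd
ddAdAdd
ddd<Add
ddddddd
ddddddd
step 8: ddddddd
ddddddd
ddAAddd
ddA^Add
dddAAdd
ddddddd
ddddddd
step 9: ddddddd
ddddddd
ddAAddd
ddAA>dd
dddAAdd
ddddddd
ddddddd
step 10: ddddddd
ddddddd
ddAA^dd
ddAAddd
dddAAdd
ddddddd
ddddddd
step 11: ddddddd
ddddddd
ddAAA>d
ddAAddd
dddAAdd
ddddddd
ddddddd
step 12: ddddddd
ddddddd
ddAAAAd
ddAAdvd
dddAAdd
ddddddd
ddddddd
step 13: ddddddd
ddddddd
ddAAAAd
ddAA<Ad
dddAAdd
ddddddd
ddddddd
step 14: ddddddd
ddddddd
ddAA^Ad
ddAAAAd
dddAAdd
ddddddd
ddddddd
step 15: ddddddd
ddddddd
ddA<dAd
ddAAAAd
dddAAdd
ddddddd
ddddddd
step 16: ddddddd
ddddddd
ddAddAd
ddAvAAd
dddAAdd
ddddddd
ddddddd
step 17: ddddddd
ddddddd
ddAddAd
ddAd>Ad
dddAAdd
ddddddd
ddddddd
step 18: ddddddd
ddddddd
ddAd^Ad
ddAddAd
dddAAdd
ddddddd
ddddddd
step 19: ddddddd
ddddddd
ddAdA>d
ddAddAd
dddAAdd
ddddddd
ddddddd
step 20: ddddddd
ddddd^d
ddAdAdd
ddAddAd
dddAAdd
ddddddd
ddddddd
step 21: ddddddd
dddddA>
ddAdAdd
ddAddAd
dddAAdd
ddddddd
ddddddd
step 22: ddddddd
dddddAA
ddAdAdv
ddAddAd
dddAAdd
ddddddd
ddddddd
step 23: ddddddd
dddddAA
ddAdA<A
ddAddAd
dddAAdd
ddddddd
ddddddd
step 24: ddddddd
ddddd^A
ddAdAAA
ddAddAd
dddAAdd
ddddddd
ddddddd
step 25: ddddddd
dddd<dA
ddAdAAA
ddAddAd
dddAAdd
ddddddd
ddddddd
step 26: dddd^dd
ddddAdA
ddAdAAA
ddAddAd
dddAAdd
ddddddd
ddddddd
step 27: ddddA>d
ddddAdA
ddAdAAA
ddAddAd
dddAAdd
ddddddd
ddddddd
step 28: ddddAAd
ddddAvA
ddAdAAA
ddAddAd
dddAAdd
ddddddd
ddddddd
step 29: ddddAAd
dddd<AA
ddAdAAA
ddAddAd
dddAAdd
ddddddd
ddddddd
step 30: ddddAAd
dddddAA
ddAdvAA
ddAddAd
dddAAdd
ddddddd
ddddddd
step 31: ddddAAd
dddddAA
ddAdd>A
ddAddAd
dddAAdd
ddddddd
ddddddd
step 32: ddddAAd
ddddd^A
ddAdddA
ddAddAd
dddAAdd
ddddddd
ddddddd
step 33: ddddAAd
dddd<dA
ddAdddA
ddAddAd
dddAAdd
ddddddd
ddddddd
step 34: dddd^Ad
ddddAdA
ddAdddA
ddAddAd
dddAAdd
ddddddd
ddddddd
step 35: ddd<dAd
ddddAdA
ddAdddA
ddAddAd
dddAAdd
ddddddd
ddddddd
step 36: dddAdAd
ddddAdA
ddAdddA
ddAddAd
dddAAdd
ddddddd
ddd^ddd
step 37: dddAdAd
ddddAdA
ddAdddA
ddAddAd
dddAAdd
ddddddd
dddA>dd
step 38: dddAvAd
ddddAdA
ddAdddA
ddAddAd
dddAAdd
ddddddd
dddAAdd

1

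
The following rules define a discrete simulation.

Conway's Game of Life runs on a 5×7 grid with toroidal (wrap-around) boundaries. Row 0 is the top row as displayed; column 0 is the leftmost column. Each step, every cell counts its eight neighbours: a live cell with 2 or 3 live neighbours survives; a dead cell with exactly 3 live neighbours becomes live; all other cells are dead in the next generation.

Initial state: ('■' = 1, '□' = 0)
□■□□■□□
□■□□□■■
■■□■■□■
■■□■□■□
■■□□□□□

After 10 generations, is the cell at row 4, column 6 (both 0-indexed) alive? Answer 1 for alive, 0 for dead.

k=0  □■□□■□□
□■□□□■■
■■□■■□■
■■□■□■□
■■□□□□□
k=1  □■■□□■■
□■□■□□■
□□□■□□□
□□□■□■□
□□□□■□■
k=2  □■■■■□■
□■□■■■■
□□□■□□□
□□□■□■□
■□■■■□■
k=3  □□□□□□□
□■□□□□■
□□□■□□■
□□□□□■■
■□□□□□■
k=4  □□□□□□■
■□□□□□□
□□□□□□■
□□□□□■□
■□□□□■■
k=5  □□□□□■□
■□□□□□■
□□□□□□■
■□□□□■□
■□□□□■□
k=6  ■□□□□■□
■□□□□■■
□□□□□■□
■□□□□■□
□□□□■■□
k=7  ■□□□□□□
■□□□■■□
■□□□■■□
□□□□□■□
□□□□■■□
k=8  □□□□□□□
■■□□■■□
□□□□□□□
□□□□□□□
□□□□■■■
k=9  ■□□□□□□
□□□□□□□
□□□□□□□
□□□□□■□
□□□□□■□
k=10  □□□□□□□
□□□□□□□
□□□□□□□
□□□□□□□
□□□□□□■

1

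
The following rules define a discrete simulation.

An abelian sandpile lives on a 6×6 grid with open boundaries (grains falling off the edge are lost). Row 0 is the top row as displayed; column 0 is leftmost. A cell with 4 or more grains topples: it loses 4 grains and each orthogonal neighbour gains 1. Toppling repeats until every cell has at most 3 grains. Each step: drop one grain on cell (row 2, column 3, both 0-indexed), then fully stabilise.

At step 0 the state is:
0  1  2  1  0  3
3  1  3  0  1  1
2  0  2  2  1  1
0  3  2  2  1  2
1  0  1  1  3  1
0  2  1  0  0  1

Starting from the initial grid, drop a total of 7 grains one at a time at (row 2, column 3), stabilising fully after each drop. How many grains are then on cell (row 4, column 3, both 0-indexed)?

t=0: 0  1  2  1  0  3
3  1  3  0  1  1
2  0  2  2  1  1
0  3  2  2  1  2
1  0  1  1  3  1
0  2  1  0  0  1
t=1: 0  1  2  1  0  3
3  1  3  0  1  1
2  0  2  3  1  1
0  3  2  2  1  2
1  0  1  1  3  1
0  2  1  0  0  1
t=2: 0  1  2  1  0  3
3  1  3  1  1  1
2  0  3  0  2  1
0  3  2  3  1  2
1  0  1  1  3  1
0  2  1  0  0  1
t=3: 0  1  2  1  0  3
3  1  3  1  1  1
2  0  3  1  2  1
0  3  2  3  1  2
1  0  1  1  3  1
0  2  1  0  0  1
t=4: 0  1  2  1  0  3
3  1  3  1  1  1
2  0  3  2  2  1
0  3  2  3  1  2
1  0  1  1  3  1
0  2  1  0  0  1
t=5: 0  1  2  1  0  3
3  1  3  1  1  1
2  0  3  3  2  1
0  3  2  3  1  2
1  0  1  1  3  1
0  2  1  0  0  1
t=6: 0  1  3  1  0  3
3  2  0  3  1  1
2  2  2  2  3  1
1  0  1  1  2  2
1  1  2  2  3  1
0  2  1  0  0  1
t=7: 0  1  3  1  0  3
3  2  0  3  1  1
2  2  2  3  3  1
1  0  1  1  2  2
1  1  2  2  3  1
0  2  1  0  0  1

2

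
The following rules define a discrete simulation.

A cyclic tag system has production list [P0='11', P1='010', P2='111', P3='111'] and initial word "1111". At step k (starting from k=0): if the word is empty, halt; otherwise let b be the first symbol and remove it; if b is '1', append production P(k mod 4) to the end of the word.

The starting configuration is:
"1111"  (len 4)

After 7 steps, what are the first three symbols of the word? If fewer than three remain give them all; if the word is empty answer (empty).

101

0) "1111"  (len 4)
1) "11111"  (len 5)
2) "1111010"  (len 7)
3) "111010111"  (len 9)
4) "11010111111"  (len 11)
5) "101011111111"  (len 12)
6) "01011111111010"  (len 14)
7) "1011111111010"  (len 13)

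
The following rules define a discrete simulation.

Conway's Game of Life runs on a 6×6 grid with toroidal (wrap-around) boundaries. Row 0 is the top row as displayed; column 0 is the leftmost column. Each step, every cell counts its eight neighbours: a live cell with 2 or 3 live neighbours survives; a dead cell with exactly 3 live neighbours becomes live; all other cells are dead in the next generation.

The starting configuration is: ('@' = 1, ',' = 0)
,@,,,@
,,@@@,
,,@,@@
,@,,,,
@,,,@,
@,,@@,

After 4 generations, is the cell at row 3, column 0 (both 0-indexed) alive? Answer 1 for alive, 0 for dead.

0) ,@,,,@
,,@@@,
,,@,@@
,@,,,,
@,,,@,
@,,@@,
1) @@,,,@
@@@,,,
,@@,@@
@@,@@,
@@,@@,
@@,@@,
2) ,,,@@,
,,,@@,
,,,,@,
,,,,,,
,,,,,,
,,,@,,
3) ,,@,,,
,,,,,@
,,,@@,
,,,,,,
,,,,,,
,,,@@,
4) ,,,@@,
,,,@@,
,,,,@,
,,,,,,
,,,,,,
,,,@,,

0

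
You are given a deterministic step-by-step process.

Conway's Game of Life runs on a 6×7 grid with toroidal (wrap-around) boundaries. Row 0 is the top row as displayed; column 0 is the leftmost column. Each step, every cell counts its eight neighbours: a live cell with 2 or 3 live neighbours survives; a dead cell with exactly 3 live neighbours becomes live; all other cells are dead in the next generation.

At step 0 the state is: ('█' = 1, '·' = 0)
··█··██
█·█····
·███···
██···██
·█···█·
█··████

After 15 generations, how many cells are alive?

t=0: ··█··██
█·█····
·███···
██···██
·█···█·
█··████
t=1: ··█····
█·····█
···█···
····███
·██····
████···
t=2: ··██··█
·······
█···█··
··████·
····███
█··█···
t=3: ··██···
···█···
····██·
·······
··█···█
█·██···
t=4: ·█··█··
··██···
····█··
·····█·
·███···
·······
t=5: ··██···
··███··
···██··
··███··
··█····
·█·█···
t=6: ·█·····
·······
·····█·
··█·█··
·█··█··
·█·█···
t=7: ··█····
·······
·······
···███·
·█··█··
██·····
t=8: ·█·····
·······
····█··
···███·
██████·
███····
t=9: ███····
·······
···███·
·█····█
█····█·
····█·█
t=10: ██·····
·████··
····██·
█·····█
█····█·
·····██
t=11: ██·████
██████·
███·███
█···█··
█····█·
·█···█·
t=12: ·······
·······
·······
···██··
██··██·
·██····
t=13: ·······
·······
·······
···███·
██··██·
███····
t=14: ·█·····
·······
····█··
···█·██
█····█·
█·█···█
t=15: ██·····
·······
····██·
·····██
██··██·
█·····█

12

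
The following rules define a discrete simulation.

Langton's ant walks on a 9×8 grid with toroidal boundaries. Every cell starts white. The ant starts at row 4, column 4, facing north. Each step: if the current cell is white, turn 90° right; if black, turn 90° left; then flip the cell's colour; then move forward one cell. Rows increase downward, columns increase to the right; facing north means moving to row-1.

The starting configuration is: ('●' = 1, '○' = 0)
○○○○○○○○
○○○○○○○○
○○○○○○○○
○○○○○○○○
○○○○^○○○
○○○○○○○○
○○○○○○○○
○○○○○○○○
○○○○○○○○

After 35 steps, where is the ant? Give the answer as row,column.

t=0: ○○○○○○○○
○○○○○○○○
○○○○○○○○
○○○○○○○○
○○○○^○○○
○○○○○○○○
○○○○○○○○
○○○○○○○○
○○○○○○○○
t=1: ○○○○○○○○
○○○○○○○○
○○○○○○○○
○○○○○○○○
○○○○●>○○
○○○○○○○○
○○○○○○○○
○○○○○○○○
○○○○○○○○
t=2: ○○○○○○○○
○○○○○○○○
○○○○○○○○
○○○○○○○○
○○○○●●○○
○○○○○v○○
○○○○○○○○
○○○○○○○○
○○○○○○○○
t=3: ○○○○○○○○
○○○○○○○○
○○○○○○○○
○○○○○○○○
○○○○●●○○
○○○○<●○○
○○○○○○○○
○○○○○○○○
○○○○○○○○
t=4: ○○○○○○○○
○○○○○○○○
○○○○○○○○
○○○○○○○○
○○○○^●○○
○○○○●●○○
○○○○○○○○
○○○○○○○○
○○○○○○○○
t=5: ○○○○○○○○
○○○○○○○○
○○○○○○○○
○○○○○○○○
○○○<○●○○
○○○○●●○○
○○○○○○○○
○○○○○○○○
○○○○○○○○
t=6: ○○○○○○○○
○○○○○○○○
○○○○○○○○
○○○^○○○○
○○○●○●○○
○○○○●●○○
○○○○○○○○
○○○○○○○○
○○○○○○○○
t=7: ○○○○○○○○
○○○○○○○○
○○○○○○○○
○○○●>○○○
○○○●○●○○
○○○○●●○○
○○○○○○○○
○○○○○○○○
○○○○○○○○
t=8: ○○○○○○○○
○○○○○○○○
○○○○○○○○
○○○●●○○○
○○○●v●○○
○○○○●●○○
○○○○○○○○
○○○○○○○○
○○○○○○○○
t=9: ○○○○○○○○
○○○○○○○○
○○○○○○○○
○○○●●○○○
○○○<●●○○
○○○○●●○○
○○○○○○○○
○○○○○○○○
○○○○○○○○
t=10: ○○○○○○○○
○○○○○○○○
○○○○○○○○
○○○●●○○○
○○○○●●○○
○○○v●●○○
○○○○○○○○
○○○○○○○○
○○○○○○○○
t=11: ○○○○○○○○
○○○○○○○○
○○○○○○○○
○○○●●○○○
○○○○●●○○
○○<●●●○○
○○○○○○○○
○○○○○○○○
○○○○○○○○
t=12: ○○○○○○○○
○○○○○○○○
○○○○○○○○
○○○●●○○○
○○^○●●○○
○○●●●●○○
○○○○○○○○
○○○○○○○○
○○○○○○○○
t=13: ○○○○○○○○
○○○○○○○○
○○○○○○○○
○○○●●○○○
○○●>●●○○
○○●●●●○○
○○○○○○○○
○○○○○○○○
○○○○○○○○
t=14: ○○○○○○○○
○○○○○○○○
○○○○○○○○
○○○●●○○○
○○●●●●○○
○○●v●●○○
○○○○○○○○
○○○○○○○○
○○○○○○○○
t=15: ○○○○○○○○
○○○○○○○○
○○○○○○○○
○○○●●○○○
○○●●●●○○
○○●○>●○○
○○○○○○○○
○○○○○○○○
○○○○○○○○
t=16: ○○○○○○○○
○○○○○○○○
○○○○○○○○
○○○●●○○○
○○●●^●○○
○○●○○●○○
○○○○○○○○
○○○○○○○○
○○○○○○○○
t=17: ○○○○○○○○
○○○○○○○○
○○○○○○○○
○○○●●○○○
○○●<○●○○
○○●○○●○○
○○○○○○○○
○○○○○○○○
○○○○○○○○
t=18: ○○○○○○○○
○○○○○○○○
○○○○○○○○
○○○●●○○○
○○●○○●○○
○○●v○●○○
○○○○○○○○
○○○○○○○○
○○○○○○○○
t=19: ○○○○○○○○
○○○○○○○○
○○○○○○○○
○○○●●○○○
○○●○○●○○
○○<●○●○○
○○○○○○○○
○○○○○○○○
○○○○○○○○
t=20: ○○○○○○○○
○○○○○○○○
○○○○○○○○
○○○●●○○○
○○●○○●○○
○○○●○●○○
○○v○○○○○
○○○○○○○○
○○○○○○○○
t=21: ○○○○○○○○
○○○○○○○○
○○○○○○○○
○○○●●○○○
○○●○○●○○
○○○●○●○○
○<●○○○○○
○○○○○○○○
○○○○○○○○
t=22: ○○○○○○○○
○○○○○○○○
○○○○○○○○
○○○●●○○○
○○●○○●○○
○^○●○●○○
○●●○○○○○
○○○○○○○○
○○○○○○○○
t=23: ○○○○○○○○
○○○○○○○○
○○○○○○○○
○○○●●○○○
○○●○○●○○
○●>●○●○○
○●●○○○○○
○○○○○○○○
○○○○○○○○
t=24: ○○○○○○○○
○○○○○○○○
○○○○○○○○
○○○●●○○○
○○●○○●○○
○●●●○●○○
○●v○○○○○
○○○○○○○○
○○○○○○○○
t=25: ○○○○○○○○
○○○○○○○○
○○○○○○○○
○○○●●○○○
○○●○○●○○
○●●●○●○○
○●○>○○○○
○○○○○○○○
○○○○○○○○
t=26: ○○○○○○○○
○○○○○○○○
○○○○○○○○
○○○●●○○○
○○●○○●○○
○●●●○●○○
○●○●○○○○
○○○v○○○○
○○○○○○○○
t=27: ○○○○○○○○
○○○○○○○○
○○○○○○○○
○○○●●○○○
○○●○○●○○
○●●●○●○○
○●○●○○○○
○○<●○○○○
○○○○○○○○
t=28: ○○○○○○○○
○○○○○○○○
○○○○○○○○
○○○●●○○○
○○●○○●○○
○●●●○●○○
○●^●○○○○
○○●●○○○○
○○○○○○○○
t=29: ○○○○○○○○
○○○○○○○○
○○○○○○○○
○○○●●○○○
○○●○○●○○
○●●●○●○○
○●●>○○○○
○○●●○○○○
○○○○○○○○
t=30: ○○○○○○○○
○○○○○○○○
○○○○○○○○
○○○●●○○○
○○●○○●○○
○●●^○●○○
○●●○○○○○
○○●●○○○○
○○○○○○○○
t=31: ○○○○○○○○
○○○○○○○○
○○○○○○○○
○○○●●○○○
○○●○○●○○
○●<○○●○○
○●●○○○○○
○○●●○○○○
○○○○○○○○
t=32: ○○○○○○○○
○○○○○○○○
○○○○○○○○
○○○●●○○○
○○●○○●○○
○●○○○●○○
○●v○○○○○
○○●●○○○○
○○○○○○○○
t=33: ○○○○○○○○
○○○○○○○○
○○○○○○○○
○○○●●○○○
○○●○○●○○
○●○○○●○○
○●○>○○○○
○○●●○○○○
○○○○○○○○
t=34: ○○○○○○○○
○○○○○○○○
○○○○○○○○
○○○●●○○○
○○●○○●○○
○●○○○●○○
○●○●○○○○
○○●v○○○○
○○○○○○○○
t=35: ○○○○○○○○
○○○○○○○○
○○○○○○○○
○○○●●○○○
○○●○○●○○
○●○○○●○○
○●○●○○○○
○○●○>○○○
○○○○○○○○

7,4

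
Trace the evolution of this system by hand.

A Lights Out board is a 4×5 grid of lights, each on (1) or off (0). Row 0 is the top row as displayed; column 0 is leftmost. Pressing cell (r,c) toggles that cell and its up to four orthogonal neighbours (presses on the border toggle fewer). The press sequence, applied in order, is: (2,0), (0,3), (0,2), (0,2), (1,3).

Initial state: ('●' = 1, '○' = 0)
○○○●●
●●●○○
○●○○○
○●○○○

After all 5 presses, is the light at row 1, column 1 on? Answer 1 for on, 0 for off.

[0] ○○○●●
●●●○○
○●○○○
○●○○○
[1] ○○○●●
○●●○○
●○○○○
●●○○○
[2] ○○●○○
○●●●○
●○○○○
●●○○○
[3] ○●○●○
○●○●○
●○○○○
●●○○○
[4] ○○●○○
○●●●○
●○○○○
●●○○○
[5] ○○●●○
○●○○●
●○○●○
●●○○○

1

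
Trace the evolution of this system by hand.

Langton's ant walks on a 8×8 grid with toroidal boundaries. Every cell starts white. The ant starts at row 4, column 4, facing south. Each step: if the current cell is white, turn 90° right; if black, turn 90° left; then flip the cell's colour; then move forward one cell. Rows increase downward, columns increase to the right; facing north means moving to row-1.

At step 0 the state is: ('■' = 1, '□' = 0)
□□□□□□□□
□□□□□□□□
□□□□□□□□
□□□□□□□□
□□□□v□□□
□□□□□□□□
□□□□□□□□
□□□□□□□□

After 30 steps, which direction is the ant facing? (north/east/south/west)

[0] □□□□□□□□
□□□□□□□□
□□□□□□□□
□□□□□□□□
□□□□v□□□
□□□□□□□□
□□□□□□□□
□□□□□□□□
[1] □□□□□□□□
□□□□□□□□
□□□□□□□□
□□□□□□□□
□□□<■□□□
□□□□□□□□
□□□□□□□□
□□□□□□□□
[2] □□□□□□□□
□□□□□□□□
□□□□□□□□
□□□^□□□□
□□□■■□□□
□□□□□□□□
□□□□□□□□
□□□□□□□□
[3] □□□□□□□□
□□□□□□□□
□□□□□□□□
□□□■>□□□
□□□■■□□□
□□□□□□□□
□□□□□□□□
□□□□□□□□
[4] □□□□□□□□
□□□□□□□□
□□□□□□□□
□□□■■□□□
□□□■v□□□
□□□□□□□□
□□□□□□□□
□□□□□□□□
[5] □□□□□□□□
□□□□□□□□
□□□□□□□□
□□□■■□□□
□□□■□>□□
□□□□□□□□
□□□□□□□□
□□□□□□□□
[6] □□□□□□□□
□□□□□□□□
□□□□□□□□
□□□■■□□□
□□□■□■□□
□□□□□v□□
□□□□□□□□
□□□□□□□□
[7] □□□□□□□□
□□□□□□□□
□□□□□□□□
□□□■■□□□
□□□■□■□□
□□□□<■□□
□□□□□□□□
□□□□□□□□
[8] □□□□□□□□
□□□□□□□□
□□□□□□□□
□□□■■□□□
□□□■^■□□
□□□□■■□□
□□□□□□□□
□□□□□□□□
[9] □□□□□□□□
□□□□□□□□
□□□□□□□□
□□□■■□□□
□□□■■>□□
□□□□■■□□
□□□□□□□□
□□□□□□□□
[10] □□□□□□□□
□□□□□□□□
□□□□□□□□
□□□■■^□□
□□□■■□□□
□□□□■■□□
□□□□□□□□
□□□□□□□□
[11] □□□□□□□□
□□□□□□□□
□□□□□□□□
□□□■■■>□
□□□■■□□□
□□□□■■□□
□□□□□□□□
□□□□□□□□
[12] □□□□□□□□
□□□□□□□□
□□□□□□□□
□□□■■■■□
□□□■■□v□
□□□□■■□□
□□□□□□□□
□□□□□□□□
[13] □□□□□□□□
□□□□□□□□
□□□□□□□□
□□□■■■■□
□□□■■<■□
□□□□■■□□
□□□□□□□□
□□□□□□□□
[14] □□□□□□□□
□□□□□□□□
□□□□□□□□
□□□■■^■□
□□□■■■■□
□□□□■■□□
□□□□□□□□
□□□□□□□□
[15] □□□□□□□□
□□□□□□□□
□□□□□□□□
□□□■<□■□
□□□■■■■□
□□□□■■□□
□□□□□□□□
□□□□□□□□
[16] □□□□□□□□
□□□□□□□□
□□□□□□□□
□□□■□□■□
□□□■v■■□
□□□□■■□□
□□□□□□□□
□□□□□□□□
[17] □□□□□□□□
□□□□□□□□
□□□□□□□□
□□□■□□■□
□□□■□>■□
□□□□■■□□
□□□□□□□□
□□□□□□□□
[18] □□□□□□□□
□□□□□□□□
□□□□□□□□
□□□■□^■□
□□□■□□■□
□□□□■■□□
□□□□□□□□
□□□□□□□□
[19] □□□□□□□□
□□□□□□□□
□□□□□□□□
□□□■□■>□
□□□■□□■□
□□□□■■□□
□□□□□□□□
□□□□□□□□
[20] □□□□□□□□
□□□□□□□□
□□□□□□^□
□□□■□■□□
□□□■□□■□
□□□□■■□□
□□□□□□□□
□□□□□□□□
[21] □□□□□□□□
□□□□□□□□
□□□□□□■>
□□□■□■□□
□□□■□□■□
□□□□■■□□
□□□□□□□□
□□□□□□□□
[22] □□□□□□□□
□□□□□□□□
□□□□□□■■
□□□■□■□v
□□□■□□■□
□□□□■■□□
□□□□□□□□
□□□□□□□□
[23] □□□□□□□□
□□□□□□□□
□□□□□□■■
□□□■□■<■
□□□■□□■□
□□□□■■□□
□□□□□□□□
□□□□□□□□
[24] □□□□□□□□
□□□□□□□□
□□□□□□^■
□□□■□■■■
□□□■□□■□
□□□□■■□□
□□□□□□□□
□□□□□□□□
[25] □□□□□□□□
□□□□□□□□
□□□□□<□■
□□□■□■■■
□□□■□□■□
□□□□■■□□
□□□□□□□□
□□□□□□□□
[26] □□□□□□□□
□□□□□^□□
□□□□□■□■
□□□■□■■■
□□□■□□■□
□□□□■■□□
□□□□□□□□
□□□□□□□□
[27] □□□□□□□□
□□□□□■>□
□□□□□■□■
□□□■□■■■
□□□■□□■□
□□□□■■□□
□□□□□□□□
□□□□□□□□
[28] □□□□□□□□
□□□□□■■□
□□□□□■v■
□□□■□■■■
□□□■□□■□
□□□□■■□□
□□□□□□□□
□□□□□□□□
[29] □□□□□□□□
□□□□□■■□
□□□□□<■■
□□□■□■■■
□□□■□□■□
□□□□■■□□
□□□□□□□□
□□□□□□□□
[30] □□□□□□□□
□□□□□■■□
□□□□□□■■
□□□■□v■■
□□□■□□■□
□□□□■■□□
□□□□□□□□
□□□□□□□□

south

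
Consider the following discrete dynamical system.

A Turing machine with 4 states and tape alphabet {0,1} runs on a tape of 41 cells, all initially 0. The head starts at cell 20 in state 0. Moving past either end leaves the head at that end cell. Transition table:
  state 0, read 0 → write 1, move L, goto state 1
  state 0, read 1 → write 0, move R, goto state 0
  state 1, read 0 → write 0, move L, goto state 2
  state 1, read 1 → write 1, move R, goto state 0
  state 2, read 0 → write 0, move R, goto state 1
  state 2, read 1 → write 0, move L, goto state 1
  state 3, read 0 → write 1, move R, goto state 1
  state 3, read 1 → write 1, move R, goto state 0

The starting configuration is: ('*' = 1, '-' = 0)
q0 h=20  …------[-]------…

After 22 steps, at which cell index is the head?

[0] q0 h=20  …------[-]------…
[1] q1 h=19  …------[-]*-----…
[2] q2 h=18  …------[-]-*----…
[3] q1 h=19  …------[-]*-----…
[4] q2 h=18  …------[-]-*----…
[5] q1 h=19  …------[-]*-----…
[6] q2 h=18  …------[-]-*----…
[7] q1 h=19  …------[-]*-----…
[8] q2 h=18  …------[-]-*----…
[9] q1 h=19  …------[-]*-----…
[10] q2 h=18  …------[-]-*----…
[11] q1 h=19  …------[-]*-----…
[12] q2 h=18  …------[-]-*----…
[13] q1 h=19  …------[-]*-----…
[14] q2 h=18  …------[-]-*----…
[15] q1 h=19  …------[-]*-----…
[16] q2 h=18  …------[-]-*----…
[17] q1 h=19  …------[-]*-----…
[18] q2 h=18  …------[-]-*----…
[19] q1 h=19  …------[-]*-----…
[20] q2 h=18  …------[-]-*----…
[21] q1 h=19  …------[-]*-----…
[22] q2 h=18  …------[-]-*----…

18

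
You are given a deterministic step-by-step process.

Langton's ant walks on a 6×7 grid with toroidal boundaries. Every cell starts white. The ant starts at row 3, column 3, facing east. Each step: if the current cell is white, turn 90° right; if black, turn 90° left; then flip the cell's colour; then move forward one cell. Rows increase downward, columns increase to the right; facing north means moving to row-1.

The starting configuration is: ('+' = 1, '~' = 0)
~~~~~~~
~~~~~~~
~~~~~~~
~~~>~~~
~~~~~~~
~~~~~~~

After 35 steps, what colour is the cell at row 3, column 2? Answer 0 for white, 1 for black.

0

0) ~~~~~~~
~~~~~~~
~~~~~~~
~~~>~~~
~~~~~~~
~~~~~~~
1) ~~~~~~~
~~~~~~~
~~~~~~~
~~~+~~~
~~~v~~~
~~~~~~~
2) ~~~~~~~
~~~~~~~
~~~~~~~
~~~+~~~
~~<+~~~
~~~~~~~
3) ~~~~~~~
~~~~~~~
~~~~~~~
~~^+~~~
~~++~~~
~~~~~~~
4) ~~~~~~~
~~~~~~~
~~~~~~~
~~+>~~~
~~++~~~
~~~~~~~
5) ~~~~~~~
~~~~~~~
~~~^~~~
~~+~~~~
~~++~~~
~~~~~~~
6) ~~~~~~~
~~~~~~~
~~~+>~~
~~+~~~~
~~++~~~
~~~~~~~
7) ~~~~~~~
~~~~~~~
~~~++~~
~~+~v~~
~~++~~~
~~~~~~~
8) ~~~~~~~
~~~~~~~
~~~++~~
~~+<+~~
~~++~~~
~~~~~~~
9) ~~~~~~~
~~~~~~~
~~~^+~~
~~+++~~
~~++~~~
~~~~~~~
10) ~~~~~~~
~~~~~~~
~~<~+~~
~~+++~~
~~++~~~
~~~~~~~
11) ~~~~~~~
~~^~~~~
~~+~+~~
~~+++~~
~~++~~~
~~~~~~~
12) ~~~~~~~
~~+>~~~
~~+~+~~
~~+++~~
~~++~~~
~~~~~~~
13) ~~~~~~~
~~++~~~
~~+v+~~
~~+++~~
~~++~~~
~~~~~~~
14) ~~~~~~~
~~++~~~
~~<++~~
~~+++~~
~~++~~~
~~~~~~~
15) ~~~~~~~
~~++~~~
~~~++~~
~~v++~~
~~++~~~
~~~~~~~
16) ~~~~~~~
~~++~~~
~~~++~~
~~~>+~~
~~++~~~
~~~~~~~
17) ~~~~~~~
~~++~~~
~~~^+~~
~~~~+~~
~~++~~~
~~~~~~~
18) ~~~~~~~
~~++~~~
~~<~+~~
~~~~+~~
~~++~~~
~~~~~~~
19) ~~~~~~~
~~^+~~~
~~+~+~~
~~~~+~~
~~++~~~
~~~~~~~
20) ~~~~~~~
~<~+~~~
~~+~+~~
~~~~+~~
~~++~~~
~~~~~~~
21) ~^~~~~~
~+~+~~~
~~+~+~~
~~~~+~~
~~++~~~
~~~~~~~
22) ~+>~~~~
~+~+~~~
~~+~+~~
~~~~+~~
~~++~~~
~~~~~~~
23) ~++~~~~
~+v+~~~
~~+~+~~
~~~~+~~
~~++~~~
~~~~~~~
24) ~++~~~~
~<++~~~
~~+~+~~
~~~~+~~
~~++~~~
~~~~~~~
25) ~++~~~~
~~++~~~
~v+~+~~
~~~~+~~
~~++~~~
~~~~~~~
26) ~++~~~~
~~++~~~
<++~+~~
~~~~+~~
~~++~~~
~~~~~~~
27) ~++~~~~
^~++~~~
+++~+~~
~~~~+~~
~~++~~~
~~~~~~~
28) ~++~~~~
+>++~~~
+++~+~~
~~~~+~~
~~++~~~
~~~~~~~
29) ~++~~~~
++++~~~
+v+~+~~
~~~~+~~
~~++~~~
~~~~~~~
30) ~++~~~~
++++~~~
+~>~+~~
~~~~+~~
~~++~~~
~~~~~~~
31) ~++~~~~
++^+~~~
+~~~+~~
~~~~+~~
~~++~~~
~~~~~~~
32) ~++~~~~
+<~+~~~
+~~~+~~
~~~~+~~
~~++~~~
~~~~~~~
33) ~++~~~~
+~~+~~~
+v~~+~~
~~~~+~~
~~++~~~
~~~~~~~
34) ~++~~~~
+~~+~~~
<+~~+~~
~~~~+~~
~~++~~~
~~~~~~~
35) ~++~~~~
+~~+~~~
~+~~+~~
v~~~+~~
~~++~~~
~~~~~~~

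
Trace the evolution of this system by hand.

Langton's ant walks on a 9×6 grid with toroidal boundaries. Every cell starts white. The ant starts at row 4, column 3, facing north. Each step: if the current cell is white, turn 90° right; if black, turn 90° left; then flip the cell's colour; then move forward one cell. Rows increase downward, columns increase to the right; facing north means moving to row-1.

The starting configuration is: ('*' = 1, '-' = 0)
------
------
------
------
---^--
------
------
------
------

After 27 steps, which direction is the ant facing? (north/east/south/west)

west

0) ------
------
------
------
---^--
------
------
------
------
1) ------
------
------
------
---*>-
------
------
------
------
2) ------
------
------
------
---**-
----v-
------
------
------
3) ------
------
------
------
---**-
---<*-
------
------
------
4) ------
------
------
------
---^*-
---**-
------
------
------
5) ------
------
------
------
--<-*-
---**-
------
------
------
6) ------
------
------
--^---
--*-*-
---**-
------
------
------
7) ------
------
------
--*>--
--*-*-
---**-
------
------
------
8) ------
------
------
--**--
--*v*-
---**-
------
------
------
9) ------
------
------
--**--
--<**-
---**-
------
------
------
10) ------
------
------
--**--
---**-
--v**-
------
------
------
11) ------
------
------
--**--
---**-
-<***-
------
------
------
12) ------
------
------
--**--
-^-**-
-****-
------
------
------
13) ------
------
------
--**--
-*>**-
-****-
------
------
------
14) ------
------
------
--**--
-****-
-*v**-
------
------
------
15) ------
------
------
--**--
-****-
-*->*-
------
------
------
16) ------
------
------
--**--
-**^*-
-*--*-
------
------
------
17) ------
------
------
--**--
-*<-*-
-*--*-
------
------
------
18) ------
------
------
--**--
-*--*-
-*v-*-
------
------
------
19) ------
------
------
--**--
-*--*-
-<*-*-
------
------
------
20) ------
------
------
--**--
-*--*-
--*-*-
-v----
------
------
21) ------
------
------
--**--
-*--*-
--*-*-
<*----
------
------
22) ------
------
------
--**--
-*--*-
^-*-*-
**----
------
------
23) ------
------
------
--**--
-*--*-
*>*-*-
**----
------
------
24) ------
------
------
--**--
-*--*-
***-*-
*v----
------
------
25) ------
------
------
--**--
-*--*-
***-*-
*->---
------
------
26) ------
------
------
--**--
-*--*-
***-*-
*-*---
--v---
------
27) ------
------
------
--**--
-*--*-
***-*-
*-*---
-<*---
------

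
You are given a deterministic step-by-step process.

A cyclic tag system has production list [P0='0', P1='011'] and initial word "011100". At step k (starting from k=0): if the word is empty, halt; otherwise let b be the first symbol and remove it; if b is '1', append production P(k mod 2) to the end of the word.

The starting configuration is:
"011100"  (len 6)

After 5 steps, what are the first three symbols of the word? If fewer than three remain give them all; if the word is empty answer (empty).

0) "011100"  (len 6)
1) "11100"  (len 5)
2) "1100011"  (len 7)
3) "1000110"  (len 7)
4) "000110011"  (len 9)
5) "00110011"  (len 8)

001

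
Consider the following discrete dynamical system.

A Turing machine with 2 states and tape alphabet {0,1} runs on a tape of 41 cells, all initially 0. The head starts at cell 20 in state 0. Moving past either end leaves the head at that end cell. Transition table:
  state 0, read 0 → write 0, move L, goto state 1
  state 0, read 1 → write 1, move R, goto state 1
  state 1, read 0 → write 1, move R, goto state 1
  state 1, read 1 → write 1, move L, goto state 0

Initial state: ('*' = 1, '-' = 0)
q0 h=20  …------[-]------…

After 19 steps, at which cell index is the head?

k=0  q0 h=20  …------[-]------…
k=1  q1 h=19  …------[-]------…
k=2  q1 h=20  …-----*[-]------…
k=3  q1 h=21  …----**[-]------…
k=4  q1 h=22  …---***[-]------…
k=5  q1 h=23  …--****[-]------…
k=6  q1 h=24  …-*****[-]------…
k=7  q1 h=25  …******[-]------…
k=8  q1 h=26  …******[-]------…
k=9  q1 h=27  …******[-]------…
k=10  q1 h=28  …******[-]------…
k=11  q1 h=29  …******[-]------…
k=12  q1 h=30  …******[-]------…
k=13  q1 h=31  …******[-]------…
k=14  q1 h=32  …******[-]------…
k=15  q1 h=33  …******[-]------…
k=16  q1 h=34  …******[-]------|
k=17  q1 h=35  …******[-]-----|
k=18  q1 h=36  …******[-]----|
k=19  q1 h=37  …******[-]---|

37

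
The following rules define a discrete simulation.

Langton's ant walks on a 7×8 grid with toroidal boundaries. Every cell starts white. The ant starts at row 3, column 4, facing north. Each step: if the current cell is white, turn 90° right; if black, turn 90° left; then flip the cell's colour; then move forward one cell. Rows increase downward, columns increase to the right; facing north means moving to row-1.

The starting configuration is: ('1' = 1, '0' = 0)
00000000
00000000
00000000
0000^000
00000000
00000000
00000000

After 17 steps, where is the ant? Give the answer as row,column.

step 0: 00000000
00000000
00000000
0000^000
00000000
00000000
00000000
step 1: 00000000
00000000
00000000
00001>00
00000000
00000000
00000000
step 2: 00000000
00000000
00000000
00001100
00000v00
00000000
00000000
step 3: 00000000
00000000
00000000
00001100
0000<100
00000000
00000000
step 4: 00000000
00000000
00000000
0000^100
00001100
00000000
00000000
step 5: 00000000
00000000
00000000
000<0100
00001100
00000000
00000000
step 6: 00000000
00000000
000^0000
00010100
00001100
00000000
00000000
step 7: 00000000
00000000
0001>000
00010100
00001100
00000000
00000000
step 8: 00000000
00000000
00011000
0001v100
00001100
00000000
00000000
step 9: 00000000
00000000
00011000
000<1100
00001100
00000000
00000000
step 10: 00000000
00000000
00011000
00001100
000v1100
00000000
00000000
step 11: 00000000
00000000
00011000
00001100
00<11100
00000000
00000000
step 12: 00000000
00000000
00011000
00^01100
00111100
00000000
00000000
step 13: 00000000
00000000
00011000
001>1100
00111100
00000000
00000000
step 14: 00000000
00000000
00011000
00111100
001v1100
00000000
00000000
step 15: 00000000
00000000
00011000
00111100
0010>100
00000000
00000000
step 16: 00000000
00000000
00011000
0011^100
00100100
00000000
00000000
step 17: 00000000
00000000
00011000
001<0100
00100100
00000000
00000000

3,3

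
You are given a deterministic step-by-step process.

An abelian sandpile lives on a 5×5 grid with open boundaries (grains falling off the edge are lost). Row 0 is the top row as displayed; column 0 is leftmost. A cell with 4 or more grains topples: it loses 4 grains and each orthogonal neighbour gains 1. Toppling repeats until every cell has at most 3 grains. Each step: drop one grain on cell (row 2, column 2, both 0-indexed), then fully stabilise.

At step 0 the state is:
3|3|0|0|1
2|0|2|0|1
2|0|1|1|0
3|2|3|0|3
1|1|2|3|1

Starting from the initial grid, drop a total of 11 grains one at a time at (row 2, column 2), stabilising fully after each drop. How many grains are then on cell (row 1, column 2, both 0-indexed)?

1

step 0: 3|3|0|0|1
2|0|2|0|1
2|0|1|1|0
3|2|3|0|3
1|1|2|3|1
step 1: 3|3|0|0|1
2|0|2|0|1
2|0|2|1|0
3|2|3|0|3
1|1|2|3|1
step 2: 3|3|0|0|1
2|0|2|0|1
2|0|3|1|0
3|2|3|0|3
1|1|2|3|1
step 3: 3|3|0|0|1
2|0|3|0|1
2|1|1|2|0
3|3|0|1|3
1|1|3|3|1
step 4: 3|3|0|0|1
2|0|3|0|1
2|1|2|2|0
3|3|0|1|3
1|1|3|3|1
step 5: 3|3|0|0|1
2|0|3|0|1
2|1|3|2|0
3|3|0|1|3
1|1|3|3|1
step 6: 3|3|1|0|1
2|1|0|1|1
2|2|1|3|0
3|3|1|1|3
1|1|3|3|1
step 7: 3|3|1|0|1
2|1|0|1|1
2|2|2|3|0
3|3|1|1|3
1|1|3|3|1
step 8: 3|3|1|0|1
2|1|0|1|1
2|2|3|3|0
3|3|1|1|3
1|1|3|3|1
step 9: 3|3|1|0|1
2|1|1|2|1
2|3|1|0|1
3|3|2|2|3
1|1|3|3|1
step 10: 3|3|1|0|1
2|1|1|2|1
2|3|2|0|1
3|3|2|2|3
1|1|3|3|1
step 11: 3|3|1|0|1
2|1|1|2|1
2|3|3|0|1
3|3|2|2|3
1|1|3|3|1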